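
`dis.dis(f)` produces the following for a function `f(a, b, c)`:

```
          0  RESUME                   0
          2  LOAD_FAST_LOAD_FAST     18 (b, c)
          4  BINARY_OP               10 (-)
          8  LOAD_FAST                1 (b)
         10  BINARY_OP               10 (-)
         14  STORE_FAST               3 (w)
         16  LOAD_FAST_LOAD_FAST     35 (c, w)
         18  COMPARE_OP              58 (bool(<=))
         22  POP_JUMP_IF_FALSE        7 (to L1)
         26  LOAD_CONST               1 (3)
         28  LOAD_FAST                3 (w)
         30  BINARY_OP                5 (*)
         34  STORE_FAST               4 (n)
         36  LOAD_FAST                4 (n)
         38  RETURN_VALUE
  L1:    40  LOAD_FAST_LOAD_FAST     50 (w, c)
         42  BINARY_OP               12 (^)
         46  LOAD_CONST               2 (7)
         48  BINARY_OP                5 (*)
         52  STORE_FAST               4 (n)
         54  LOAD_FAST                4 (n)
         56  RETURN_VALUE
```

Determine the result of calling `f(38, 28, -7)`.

21

LOAD_FAST_LOAD_FAST b,c → push 28,-7. Stack: [28, -7]
BINARY_OP - → 28 - -7 = 35. Stack: [35]
LOAD_FAST b → push 28. Stack: [35, 28]
BINARY_OP - → 35 - 28 = 7. Stack: [7]
STORE_FAST w → w=7. Stack: []
LOAD_FAST_LOAD_FAST c,w → push -7,7. Stack: [-7, 7]
COMPARE_OP bool(<=) → -7 vs 7 = True. Stack: [True]
POP_JUMP_IF_FALSE → pop True; no jump. Stack: []
LOAD_CONST → push 3. Stack: [3]
LOAD_FAST w → push 7. Stack: [3, 7]
BINARY_OP * → 3 * 7 = 21. Stack: [21]
STORE_FAST n → n=21. Stack: []
LOAD_FAST n → push 21. Stack: [21]
RETURN_VALUE → return 21.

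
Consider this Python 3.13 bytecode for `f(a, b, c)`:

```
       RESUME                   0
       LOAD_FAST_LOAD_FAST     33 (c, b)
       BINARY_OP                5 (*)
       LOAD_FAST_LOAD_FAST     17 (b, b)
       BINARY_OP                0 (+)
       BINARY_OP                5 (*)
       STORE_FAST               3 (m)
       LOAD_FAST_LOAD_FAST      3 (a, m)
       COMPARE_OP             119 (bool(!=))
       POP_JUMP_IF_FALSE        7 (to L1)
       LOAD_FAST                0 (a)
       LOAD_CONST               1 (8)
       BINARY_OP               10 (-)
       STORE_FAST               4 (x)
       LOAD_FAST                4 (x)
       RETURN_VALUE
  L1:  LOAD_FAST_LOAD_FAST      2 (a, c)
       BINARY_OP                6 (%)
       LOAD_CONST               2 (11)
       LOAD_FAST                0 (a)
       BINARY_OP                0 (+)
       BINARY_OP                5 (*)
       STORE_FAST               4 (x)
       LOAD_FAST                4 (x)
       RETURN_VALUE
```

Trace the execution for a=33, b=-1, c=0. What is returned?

25

LOAD_FAST_LOAD_FAST c,b → push 0,-1. Stack: [0, -1]
BINARY_OP * → 0 * -1 = 0. Stack: [0]
LOAD_FAST_LOAD_FAST b,b → push -1,-1. Stack: [0, -1, -1]
BINARY_OP + → -1 + -1 = -2. Stack: [0, -2]
BINARY_OP * → 0 * -2 = 0. Stack: [0]
STORE_FAST m → m=0. Stack: []
LOAD_FAST_LOAD_FAST a,m → push 33,0. Stack: [33, 0]
COMPARE_OP bool(!=) → 33 vs 0 = True. Stack: [True]
POP_JUMP_IF_FALSE → pop True; no jump. Stack: []
LOAD_FAST a → push 33. Stack: [33]
LOAD_CONST → push 8. Stack: [33, 8]
BINARY_OP - → 33 - 8 = 25. Stack: [25]
STORE_FAST x → x=25. Stack: []
LOAD_FAST x → push 25. Stack: [25]
RETURN_VALUE → return 25.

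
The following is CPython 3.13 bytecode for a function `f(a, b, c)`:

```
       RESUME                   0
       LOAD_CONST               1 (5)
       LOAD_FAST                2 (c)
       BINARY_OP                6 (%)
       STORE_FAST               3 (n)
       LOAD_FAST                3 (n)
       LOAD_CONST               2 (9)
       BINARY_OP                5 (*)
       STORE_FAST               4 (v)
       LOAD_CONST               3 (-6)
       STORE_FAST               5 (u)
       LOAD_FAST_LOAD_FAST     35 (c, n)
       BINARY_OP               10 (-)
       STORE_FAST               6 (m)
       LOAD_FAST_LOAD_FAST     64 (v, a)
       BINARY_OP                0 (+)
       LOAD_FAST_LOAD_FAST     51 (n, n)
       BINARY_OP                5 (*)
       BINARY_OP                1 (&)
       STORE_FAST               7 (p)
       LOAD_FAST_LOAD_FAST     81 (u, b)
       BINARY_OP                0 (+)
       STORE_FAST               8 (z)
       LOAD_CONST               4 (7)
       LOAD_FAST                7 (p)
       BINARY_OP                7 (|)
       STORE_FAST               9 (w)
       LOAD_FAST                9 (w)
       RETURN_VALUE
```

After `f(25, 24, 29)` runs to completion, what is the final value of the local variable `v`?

45

LOAD_CONST → push 5. Stack: [5]
LOAD_FAST c → push 29. Stack: [5, 29]
BINARY_OP % → 5 % 29 = 5. Stack: [5]
STORE_FAST n → n=5. Stack: []
LOAD_FAST n → push 5. Stack: [5]
LOAD_CONST → push 9. Stack: [5, 9]
BINARY_OP * → 5 * 9 = 45. Stack: [45]
STORE_FAST v → v=45. Stack: []
LOAD_CONST → push -6. Stack: [-6]
STORE_FAST u → u=-6. Stack: []
LOAD_FAST_LOAD_FAST c,n → push 29,5. Stack: [29, 5]
BINARY_OP - → 29 - 5 = 24. Stack: [24]
STORE_FAST m → m=24. Stack: []
LOAD_FAST_LOAD_FAST v,a → push 45,25. Stack: [45, 25]
BINARY_OP + → 45 + 25 = 70. Stack: [70]
LOAD_FAST_LOAD_FAST n,n → push 5,5. Stack: [70, 5, 5]
BINARY_OP * → 5 * 5 = 25. Stack: [70, 25]
BINARY_OP & → 70 & 25 = 0. Stack: [0]
STORE_FAST p → p=0. Stack: []
LOAD_FAST_LOAD_FAST u,b → push -6,24. Stack: [-6, 24]
BINARY_OP + → -6 + 24 = 18. Stack: [18]
STORE_FAST z → z=18. Stack: []
LOAD_CONST → push 7. Stack: [7]
LOAD_FAST p → push 0. Stack: [7, 0]
BINARY_OP | → 7 | 0 = 7. Stack: [7]
STORE_FAST w → w=7. Stack: []
LOAD_FAST w → push 7. Stack: [7]
RETURN_VALUE → return 7.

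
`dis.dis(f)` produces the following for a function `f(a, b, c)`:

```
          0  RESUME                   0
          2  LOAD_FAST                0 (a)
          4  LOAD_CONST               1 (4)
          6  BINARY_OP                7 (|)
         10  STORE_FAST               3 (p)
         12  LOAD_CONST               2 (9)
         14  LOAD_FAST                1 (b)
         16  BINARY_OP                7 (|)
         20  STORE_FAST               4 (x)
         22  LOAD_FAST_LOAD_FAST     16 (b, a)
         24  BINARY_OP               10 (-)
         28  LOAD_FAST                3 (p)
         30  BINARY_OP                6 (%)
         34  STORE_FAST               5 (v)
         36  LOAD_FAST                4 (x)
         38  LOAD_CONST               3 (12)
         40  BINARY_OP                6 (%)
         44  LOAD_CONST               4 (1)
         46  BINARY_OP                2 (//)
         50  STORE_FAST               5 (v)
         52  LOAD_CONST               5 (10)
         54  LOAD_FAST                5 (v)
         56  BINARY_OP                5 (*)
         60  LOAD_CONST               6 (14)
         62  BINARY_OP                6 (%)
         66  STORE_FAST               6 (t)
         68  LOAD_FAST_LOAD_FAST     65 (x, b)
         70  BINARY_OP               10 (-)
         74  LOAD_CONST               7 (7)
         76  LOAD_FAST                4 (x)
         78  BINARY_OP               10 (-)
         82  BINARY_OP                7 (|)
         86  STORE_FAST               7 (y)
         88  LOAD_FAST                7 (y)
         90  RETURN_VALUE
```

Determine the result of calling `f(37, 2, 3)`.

LOAD_FAST a → push 37. Stack: [37]
LOAD_CONST → push 4. Stack: [37, 4]
BINARY_OP | → 37 | 4 = 37. Stack: [37]
STORE_FAST p → p=37. Stack: []
LOAD_CONST → push 9. Stack: [9]
LOAD_FAST b → push 2. Stack: [9, 2]
BINARY_OP | → 9 | 2 = 11. Stack: [11]
STORE_FAST x → x=11. Stack: []
LOAD_FAST_LOAD_FAST b,a → push 2,37. Stack: [2, 37]
BINARY_OP - → 2 - 37 = -35. Stack: [-35]
LOAD_FAST p → push 37. Stack: [-35, 37]
BINARY_OP % → -35 % 37 = 2. Stack: [2]
STORE_FAST v → v=2. Stack: []
LOAD_FAST x → push 11. Stack: [11]
LOAD_CONST → push 12. Stack: [11, 12]
BINARY_OP % → 11 % 12 = 11. Stack: [11]
LOAD_CONST → push 1. Stack: [11, 1]
BINARY_OP // → 11 // 1 = 11. Stack: [11]
STORE_FAST v → v=11. Stack: []
LOAD_CONST → push 10. Stack: [10]
LOAD_FAST v → push 11. Stack: [10, 11]
BINARY_OP * → 10 * 11 = 110. Stack: [110]
LOAD_CONST → push 14. Stack: [110, 14]
BINARY_OP % → 110 % 14 = 12. Stack: [12]
STORE_FAST t → t=12. Stack: []
LOAD_FAST_LOAD_FAST x,b → push 11,2. Stack: [11, 2]
BINARY_OP - → 11 - 2 = 9. Stack: [9]
LOAD_CONST → push 7. Stack: [9, 7]
LOAD_FAST x → push 11. Stack: [9, 7, 11]
BINARY_OP - → 7 - 11 = -4. Stack: [9, -4]
BINARY_OP | → 9 | -4 = -3. Stack: [-3]
STORE_FAST y → y=-3. Stack: []
LOAD_FAST y → push -3. Stack: [-3]
RETURN_VALUE → return -3.

-3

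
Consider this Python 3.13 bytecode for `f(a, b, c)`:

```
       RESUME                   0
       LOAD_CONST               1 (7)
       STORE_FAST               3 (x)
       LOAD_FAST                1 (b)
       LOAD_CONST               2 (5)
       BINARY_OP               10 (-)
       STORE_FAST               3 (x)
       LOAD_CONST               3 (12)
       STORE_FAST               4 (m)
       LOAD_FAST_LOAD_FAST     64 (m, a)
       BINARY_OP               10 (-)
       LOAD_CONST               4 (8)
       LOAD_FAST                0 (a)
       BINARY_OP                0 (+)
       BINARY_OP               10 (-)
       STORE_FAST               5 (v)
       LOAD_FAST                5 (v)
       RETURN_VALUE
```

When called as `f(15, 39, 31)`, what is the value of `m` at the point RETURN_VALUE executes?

12

LOAD_CONST → push 7. Stack: [7]
STORE_FAST x → x=7. Stack: []
LOAD_FAST b → push 39. Stack: [39]
LOAD_CONST → push 5. Stack: [39, 5]
BINARY_OP - → 39 - 5 = 34. Stack: [34]
STORE_FAST x → x=34. Stack: []
LOAD_CONST → push 12. Stack: [12]
STORE_FAST m → m=12. Stack: []
LOAD_FAST_LOAD_FAST m,a → push 12,15. Stack: [12, 15]
BINARY_OP - → 12 - 15 = -3. Stack: [-3]
LOAD_CONST → push 8. Stack: [-3, 8]
LOAD_FAST a → push 15. Stack: [-3, 8, 15]
BINARY_OP + → 8 + 15 = 23. Stack: [-3, 23]
BINARY_OP - → -3 - 23 = -26. Stack: [-26]
STORE_FAST v → v=-26. Stack: []
LOAD_FAST v → push -26. Stack: [-26]
RETURN_VALUE → return -26.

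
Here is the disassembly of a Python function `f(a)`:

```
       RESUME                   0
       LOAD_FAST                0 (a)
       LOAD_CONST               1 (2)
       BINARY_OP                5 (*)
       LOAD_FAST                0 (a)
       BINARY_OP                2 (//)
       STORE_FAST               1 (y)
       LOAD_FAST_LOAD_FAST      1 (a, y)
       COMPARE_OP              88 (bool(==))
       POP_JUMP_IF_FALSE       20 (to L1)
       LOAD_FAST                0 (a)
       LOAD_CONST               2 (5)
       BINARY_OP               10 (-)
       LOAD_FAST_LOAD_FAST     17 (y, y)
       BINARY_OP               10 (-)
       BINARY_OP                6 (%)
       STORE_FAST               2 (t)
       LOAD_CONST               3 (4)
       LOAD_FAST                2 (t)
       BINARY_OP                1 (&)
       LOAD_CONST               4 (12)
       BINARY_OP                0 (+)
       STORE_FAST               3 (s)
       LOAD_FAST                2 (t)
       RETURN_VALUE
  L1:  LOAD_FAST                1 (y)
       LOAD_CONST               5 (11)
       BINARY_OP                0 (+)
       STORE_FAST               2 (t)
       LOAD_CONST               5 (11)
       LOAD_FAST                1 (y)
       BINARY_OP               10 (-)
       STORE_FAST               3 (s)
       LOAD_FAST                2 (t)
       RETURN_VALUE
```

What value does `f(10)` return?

13

LOAD_FAST a → push 10. Stack: [10]
LOAD_CONST → push 2. Stack: [10, 2]
BINARY_OP * → 10 * 2 = 20. Stack: [20]
LOAD_FAST a → push 10. Stack: [20, 10]
BINARY_OP // → 20 // 10 = 2. Stack: [2]
STORE_FAST y → y=2. Stack: []
LOAD_FAST_LOAD_FAST a,y → push 10,2. Stack: [10, 2]
COMPARE_OP bool(==) → 10 vs 2 = False. Stack: [False]
POP_JUMP_IF_FALSE → pop False; jump. Stack: []
LOAD_FAST y → push 2. Stack: [2]
LOAD_CONST → push 11. Stack: [2, 11]
BINARY_OP + → 2 + 11 = 13. Stack: [13]
STORE_FAST t → t=13. Stack: []
LOAD_CONST → push 11. Stack: [11]
LOAD_FAST y → push 2. Stack: [11, 2]
BINARY_OP - → 11 - 2 = 9. Stack: [9]
STORE_FAST s → s=9. Stack: []
LOAD_FAST t → push 13. Stack: [13]
RETURN_VALUE → return 13.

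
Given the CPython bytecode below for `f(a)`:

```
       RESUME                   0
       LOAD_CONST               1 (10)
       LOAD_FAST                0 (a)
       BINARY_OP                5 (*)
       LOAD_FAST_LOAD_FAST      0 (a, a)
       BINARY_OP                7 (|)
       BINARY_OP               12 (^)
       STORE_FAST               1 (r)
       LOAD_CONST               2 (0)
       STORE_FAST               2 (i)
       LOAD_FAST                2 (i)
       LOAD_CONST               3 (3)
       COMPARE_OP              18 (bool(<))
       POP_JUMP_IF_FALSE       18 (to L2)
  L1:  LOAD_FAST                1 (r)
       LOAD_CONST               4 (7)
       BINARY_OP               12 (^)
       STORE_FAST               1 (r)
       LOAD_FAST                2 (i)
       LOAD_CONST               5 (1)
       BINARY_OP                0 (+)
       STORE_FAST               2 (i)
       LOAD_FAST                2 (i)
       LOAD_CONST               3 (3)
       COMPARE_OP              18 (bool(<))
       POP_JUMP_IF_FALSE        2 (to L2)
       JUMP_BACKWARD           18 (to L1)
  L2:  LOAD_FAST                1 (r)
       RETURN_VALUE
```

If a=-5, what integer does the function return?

50

LOAD_CONST → push 10. Stack: [10]
LOAD_FAST a → push -5. Stack: [10, -5]
BINARY_OP * → 10 * -5 = -50. Stack: [-50]
LOAD_FAST_LOAD_FAST a,a → push -5,-5. Stack: [-50, -5, -5]
BINARY_OP | → -5 | -5 = -5. Stack: [-50, -5]
BINARY_OP ^ → -50 ^ -5 = 53. Stack: [53]
STORE_FAST r → r=53. Stack: []
LOAD_CONST → push 0. Stack: [0]
STORE_FAST i → i=0. Stack: []
LOAD_FAST i → push 0. Stack: [0]
LOAD_CONST → push 3. Stack: [0, 3]
COMPARE_OP bool(<) → 0 vs 3 = True. Stack: [True]
POP_JUMP_IF_FALSE → pop True; no jump. Stack: []
LOAD_FAST r → push 53. Stack: [53]
LOAD_CONST → push 7. Stack: [53, 7]
BINARY_OP ^ → 53 ^ 7 = 50. Stack: [50]
STORE_FAST r → r=50. Stack: []
LOAD_FAST i → push 0. Stack: [0]
LOAD_CONST → push 1. Stack: [0, 1]
BINARY_OP + → 0 + 1 = 1. Stack: [1]
STORE_FAST i → i=1. Stack: []
LOAD_FAST i → push 1. Stack: [1]
LOAD_CONST → push 3. Stack: [1, 3]
COMPARE_OP bool(<) → 1 vs 3 = True. Stack: [True]
POP_JUMP_IF_FALSE → pop True; no jump. Stack: []
LOAD_FAST r → push 50. Stack: [50]
LOAD_CONST → push 7. Stack: [50, 7]
BINARY_OP ^ → 50 ^ 7 = 53. Stack: [53]
STORE_FAST r → r=53. Stack: []
LOAD_FAST i → push 1. Stack: [1]
LOAD_CONST → push 1. Stack: [1, 1]
BINARY_OP + → 1 + 1 = 2. Stack: [2]
STORE_FAST i → i=2. Stack: []
LOAD_FAST i → push 2. Stack: [2]
LOAD_CONST → push 3. Stack: [2, 3]
COMPARE_OP bool(<) → 2 vs 3 = True. Stack: [True]
POP_JUMP_IF_FALSE → pop True; no jump. Stack: []
LOAD_FAST r → push 53. Stack: [53]
LOAD_CONST → push 7. Stack: [53, 7]
BINARY_OP ^ → 53 ^ 7 = 50. Stack: [50]
STORE_FAST r → r=50. Stack: []
LOAD_FAST i → push 2. Stack: [2]
LOAD_CONST → push 1. Stack: [2, 1]
BINARY_OP + → 2 + 1 = 3. Stack: [3]
STORE_FAST i → i=3. Stack: []
LOAD_FAST i → push 3. Stack: [3]
LOAD_CONST → push 3. Stack: [3, 3]
COMPARE_OP bool(<) → 3 vs 3 = False. Stack: [False]
POP_JUMP_IF_FALSE → pop False; jump. Stack: []
LOAD_FAST r → push 50. Stack: [50]
RETURN_VALUE → return 50.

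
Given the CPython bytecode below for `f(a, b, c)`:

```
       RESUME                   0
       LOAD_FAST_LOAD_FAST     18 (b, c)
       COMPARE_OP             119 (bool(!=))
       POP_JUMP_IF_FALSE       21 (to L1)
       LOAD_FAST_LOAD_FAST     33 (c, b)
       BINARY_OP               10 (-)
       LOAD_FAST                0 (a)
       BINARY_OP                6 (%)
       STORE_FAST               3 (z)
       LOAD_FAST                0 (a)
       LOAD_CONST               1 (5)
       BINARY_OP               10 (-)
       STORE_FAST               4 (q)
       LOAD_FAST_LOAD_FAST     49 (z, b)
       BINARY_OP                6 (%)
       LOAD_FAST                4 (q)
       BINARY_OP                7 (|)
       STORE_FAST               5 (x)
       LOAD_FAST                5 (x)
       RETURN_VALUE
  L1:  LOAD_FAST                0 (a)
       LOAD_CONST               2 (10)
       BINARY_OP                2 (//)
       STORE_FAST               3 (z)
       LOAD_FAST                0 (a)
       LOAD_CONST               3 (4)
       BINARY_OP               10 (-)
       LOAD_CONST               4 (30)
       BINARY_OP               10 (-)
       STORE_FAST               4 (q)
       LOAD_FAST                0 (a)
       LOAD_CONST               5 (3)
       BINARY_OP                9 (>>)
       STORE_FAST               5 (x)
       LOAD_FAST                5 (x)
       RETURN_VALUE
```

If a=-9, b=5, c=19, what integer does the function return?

-13

LOAD_FAST_LOAD_FAST b,c → push 5,19. Stack: [5, 19]
COMPARE_OP bool(!=) → 5 vs 19 = True. Stack: [True]
POP_JUMP_IF_FALSE → pop True; no jump. Stack: []
LOAD_FAST_LOAD_FAST c,b → push 19,5. Stack: [19, 5]
BINARY_OP - → 19 - 5 = 14. Stack: [14]
LOAD_FAST a → push -9. Stack: [14, -9]
BINARY_OP % → 14 % -9 = -4. Stack: [-4]
STORE_FAST z → z=-4. Stack: []
LOAD_FAST a → push -9. Stack: [-9]
LOAD_CONST → push 5. Stack: [-9, 5]
BINARY_OP - → -9 - 5 = -14. Stack: [-14]
STORE_FAST q → q=-14. Stack: []
LOAD_FAST_LOAD_FAST z,b → push -4,5. Stack: [-4, 5]
BINARY_OP % → -4 % 5 = 1. Stack: [1]
LOAD_FAST q → push -14. Stack: [1, -14]
BINARY_OP | → 1 | -14 = -13. Stack: [-13]
STORE_FAST x → x=-13. Stack: []
LOAD_FAST x → push -13. Stack: [-13]
RETURN_VALUE → return -13.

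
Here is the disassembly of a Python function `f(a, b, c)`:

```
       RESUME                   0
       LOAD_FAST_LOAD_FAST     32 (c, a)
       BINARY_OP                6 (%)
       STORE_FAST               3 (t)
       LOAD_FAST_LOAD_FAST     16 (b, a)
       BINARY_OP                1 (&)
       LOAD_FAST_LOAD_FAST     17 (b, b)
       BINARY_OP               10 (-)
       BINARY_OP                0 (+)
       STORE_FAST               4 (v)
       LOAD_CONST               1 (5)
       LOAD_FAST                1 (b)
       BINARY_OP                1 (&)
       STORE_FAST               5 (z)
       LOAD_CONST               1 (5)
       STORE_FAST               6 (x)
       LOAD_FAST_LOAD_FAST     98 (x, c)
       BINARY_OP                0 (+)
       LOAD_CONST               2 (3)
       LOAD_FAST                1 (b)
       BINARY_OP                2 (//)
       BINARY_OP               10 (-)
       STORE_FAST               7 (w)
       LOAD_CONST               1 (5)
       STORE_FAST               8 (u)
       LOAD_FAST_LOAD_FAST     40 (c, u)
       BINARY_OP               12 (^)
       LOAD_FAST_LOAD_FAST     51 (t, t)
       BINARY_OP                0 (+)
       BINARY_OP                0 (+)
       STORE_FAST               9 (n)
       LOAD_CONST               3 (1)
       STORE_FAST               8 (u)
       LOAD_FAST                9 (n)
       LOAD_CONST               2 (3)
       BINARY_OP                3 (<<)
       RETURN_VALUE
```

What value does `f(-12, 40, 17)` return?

48

LOAD_FAST_LOAD_FAST c,a → push 17,-12. Stack: [17, -12]
BINARY_OP % → 17 % -12 = -7. Stack: [-7]
STORE_FAST t → t=-7. Stack: []
LOAD_FAST_LOAD_FAST b,a → push 40,-12. Stack: [40, -12]
BINARY_OP & → 40 & -12 = 32. Stack: [32]
LOAD_FAST_LOAD_FAST b,b → push 40,40. Stack: [32, 40, 40]
BINARY_OP - → 40 - 40 = 0. Stack: [32, 0]
BINARY_OP + → 32 + 0 = 32. Stack: [32]
STORE_FAST v → v=32. Stack: []
LOAD_CONST → push 5. Stack: [5]
LOAD_FAST b → push 40. Stack: [5, 40]
BINARY_OP & → 5 & 40 = 0. Stack: [0]
STORE_FAST z → z=0. Stack: []
LOAD_CONST → push 5. Stack: [5]
STORE_FAST x → x=5. Stack: []
LOAD_FAST_LOAD_FAST x,c → push 5,17. Stack: [5, 17]
BINARY_OP + → 5 + 17 = 22. Stack: [22]
LOAD_CONST → push 3. Stack: [22, 3]
LOAD_FAST b → push 40. Stack: [22, 3, 40]
BINARY_OP // → 3 // 40 = 0. Stack: [22, 0]
BINARY_OP - → 22 - 0 = 22. Stack: [22]
STORE_FAST w → w=22. Stack: []
LOAD_CONST → push 5. Stack: [5]
STORE_FAST u → u=5. Stack: []
LOAD_FAST_LOAD_FAST c,u → push 17,5. Stack: [17, 5]
BINARY_OP ^ → 17 ^ 5 = 20. Stack: [20]
LOAD_FAST_LOAD_FAST t,t → push -7,-7. Stack: [20, -7, -7]
BINARY_OP + → -7 + -7 = -14. Stack: [20, -14]
BINARY_OP + → 20 + -14 = 6. Stack: [6]
STORE_FAST n → n=6. Stack: []
LOAD_CONST → push 1. Stack: [1]
STORE_FAST u → u=1. Stack: []
LOAD_FAST n → push 6. Stack: [6]
LOAD_CONST → push 3. Stack: [6, 3]
BINARY_OP << → 6 << 3 = 48. Stack: [48]
RETURN_VALUE → return 48.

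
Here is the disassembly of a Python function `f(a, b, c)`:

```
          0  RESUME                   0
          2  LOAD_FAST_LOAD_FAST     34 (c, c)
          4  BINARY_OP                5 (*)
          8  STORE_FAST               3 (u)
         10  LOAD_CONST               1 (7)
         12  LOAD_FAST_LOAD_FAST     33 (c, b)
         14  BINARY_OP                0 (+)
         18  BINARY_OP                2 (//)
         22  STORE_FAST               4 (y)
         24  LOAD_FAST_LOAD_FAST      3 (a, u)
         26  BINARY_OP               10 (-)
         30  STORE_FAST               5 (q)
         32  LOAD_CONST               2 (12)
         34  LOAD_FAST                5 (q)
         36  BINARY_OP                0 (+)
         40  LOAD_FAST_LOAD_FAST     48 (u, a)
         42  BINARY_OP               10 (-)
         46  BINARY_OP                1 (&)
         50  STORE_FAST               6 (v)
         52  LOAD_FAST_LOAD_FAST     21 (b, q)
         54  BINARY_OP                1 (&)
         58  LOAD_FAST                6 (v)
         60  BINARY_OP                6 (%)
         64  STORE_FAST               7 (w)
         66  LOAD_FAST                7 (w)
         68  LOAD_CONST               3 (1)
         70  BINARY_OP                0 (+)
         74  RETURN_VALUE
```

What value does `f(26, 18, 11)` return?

1

LOAD_FAST_LOAD_FAST c,c → push 11,11. Stack: [11, 11]
BINARY_OP * → 11 * 11 = 121. Stack: [121]
STORE_FAST u → u=121. Stack: []
LOAD_CONST → push 7. Stack: [7]
LOAD_FAST_LOAD_FAST c,b → push 11,18. Stack: [7, 11, 18]
BINARY_OP + → 11 + 18 = 29. Stack: [7, 29]
BINARY_OP // → 7 // 29 = 0. Stack: [0]
STORE_FAST y → y=0. Stack: []
LOAD_FAST_LOAD_FAST a,u → push 26,121. Stack: [26, 121]
BINARY_OP - → 26 - 121 = -95. Stack: [-95]
STORE_FAST q → q=-95. Stack: []
LOAD_CONST → push 12. Stack: [12]
LOAD_FAST q → push -95. Stack: [12, -95]
BINARY_OP + → 12 + -95 = -83. Stack: [-83]
LOAD_FAST_LOAD_FAST u,a → push 121,26. Stack: [-83, 121, 26]
BINARY_OP - → 121 - 26 = 95. Stack: [-83, 95]
BINARY_OP & → -83 & 95 = 13. Stack: [13]
STORE_FAST v → v=13. Stack: []
LOAD_FAST_LOAD_FAST b,q → push 18,-95. Stack: [18, -95]
BINARY_OP & → 18 & -95 = 0. Stack: [0]
LOAD_FAST v → push 13. Stack: [0, 13]
BINARY_OP % → 0 % 13 = 0. Stack: [0]
STORE_FAST w → w=0. Stack: []
LOAD_FAST w → push 0. Stack: [0]
LOAD_CONST → push 1. Stack: [0, 1]
BINARY_OP + → 0 + 1 = 1. Stack: [1]
RETURN_VALUE → return 1.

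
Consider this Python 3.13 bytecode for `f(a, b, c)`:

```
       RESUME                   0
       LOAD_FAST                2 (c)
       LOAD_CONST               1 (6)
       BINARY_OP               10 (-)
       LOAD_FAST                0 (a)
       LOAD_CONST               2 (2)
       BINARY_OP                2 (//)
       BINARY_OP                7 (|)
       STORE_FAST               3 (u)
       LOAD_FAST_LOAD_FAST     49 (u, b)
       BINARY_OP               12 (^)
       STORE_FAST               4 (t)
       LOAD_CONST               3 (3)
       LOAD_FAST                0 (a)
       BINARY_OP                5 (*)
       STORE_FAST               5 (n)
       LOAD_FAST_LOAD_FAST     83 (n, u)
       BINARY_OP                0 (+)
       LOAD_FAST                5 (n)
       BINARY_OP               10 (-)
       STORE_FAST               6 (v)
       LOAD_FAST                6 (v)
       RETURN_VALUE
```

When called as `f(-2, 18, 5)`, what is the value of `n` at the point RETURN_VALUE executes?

LOAD_FAST c → push 5. Stack: [5]
LOAD_CONST → push 6. Stack: [5, 6]
BINARY_OP - → 5 - 6 = -1. Stack: [-1]
LOAD_FAST a → push -2. Stack: [-1, -2]
LOAD_CONST → push 2. Stack: [-1, -2, 2]
BINARY_OP // → -2 // 2 = -1. Stack: [-1, -1]
BINARY_OP | → -1 | -1 = -1. Stack: [-1]
STORE_FAST u → u=-1. Stack: []
LOAD_FAST_LOAD_FAST u,b → push -1,18. Stack: [-1, 18]
BINARY_OP ^ → -1 ^ 18 = -19. Stack: [-19]
STORE_FAST t → t=-19. Stack: []
LOAD_CONST → push 3. Stack: [3]
LOAD_FAST a → push -2. Stack: [3, -2]
BINARY_OP * → 3 * -2 = -6. Stack: [-6]
STORE_FAST n → n=-6. Stack: []
LOAD_FAST_LOAD_FAST n,u → push -6,-1. Stack: [-6, -1]
BINARY_OP + → -6 + -1 = -7. Stack: [-7]
LOAD_FAST n → push -6. Stack: [-7, -6]
BINARY_OP - → -7 - -6 = -1. Stack: [-1]
STORE_FAST v → v=-1. Stack: []
LOAD_FAST v → push -1. Stack: [-1]
RETURN_VALUE → return -1.

-6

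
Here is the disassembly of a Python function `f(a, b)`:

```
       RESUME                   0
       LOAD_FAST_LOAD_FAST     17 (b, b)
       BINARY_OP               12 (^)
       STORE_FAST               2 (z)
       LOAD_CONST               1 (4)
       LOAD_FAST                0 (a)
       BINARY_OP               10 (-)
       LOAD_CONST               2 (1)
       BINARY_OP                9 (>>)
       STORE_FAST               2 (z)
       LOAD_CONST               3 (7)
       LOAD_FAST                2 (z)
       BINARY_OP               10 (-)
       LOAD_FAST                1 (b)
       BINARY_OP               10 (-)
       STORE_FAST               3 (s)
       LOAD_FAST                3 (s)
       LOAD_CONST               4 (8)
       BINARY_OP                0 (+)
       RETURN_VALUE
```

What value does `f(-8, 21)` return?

-12

LOAD_FAST_LOAD_FAST b,b → push 21,21. Stack: [21, 21]
BINARY_OP ^ → 21 ^ 21 = 0. Stack: [0]
STORE_FAST z → z=0. Stack: []
LOAD_CONST → push 4. Stack: [4]
LOAD_FAST a → push -8. Stack: [4, -8]
BINARY_OP - → 4 - -8 = 12. Stack: [12]
LOAD_CONST → push 1. Stack: [12, 1]
BINARY_OP >> → 12 >> 1 = 6. Stack: [6]
STORE_FAST z → z=6. Stack: []
LOAD_CONST → push 7. Stack: [7]
LOAD_FAST z → push 6. Stack: [7, 6]
BINARY_OP - → 7 - 6 = 1. Stack: [1]
LOAD_FAST b → push 21. Stack: [1, 21]
BINARY_OP - → 1 - 21 = -20. Stack: [-20]
STORE_FAST s → s=-20. Stack: []
LOAD_FAST s → push -20. Stack: [-20]
LOAD_CONST → push 8. Stack: [-20, 8]
BINARY_OP + → -20 + 8 = -12. Stack: [-12]
RETURN_VALUE → return -12.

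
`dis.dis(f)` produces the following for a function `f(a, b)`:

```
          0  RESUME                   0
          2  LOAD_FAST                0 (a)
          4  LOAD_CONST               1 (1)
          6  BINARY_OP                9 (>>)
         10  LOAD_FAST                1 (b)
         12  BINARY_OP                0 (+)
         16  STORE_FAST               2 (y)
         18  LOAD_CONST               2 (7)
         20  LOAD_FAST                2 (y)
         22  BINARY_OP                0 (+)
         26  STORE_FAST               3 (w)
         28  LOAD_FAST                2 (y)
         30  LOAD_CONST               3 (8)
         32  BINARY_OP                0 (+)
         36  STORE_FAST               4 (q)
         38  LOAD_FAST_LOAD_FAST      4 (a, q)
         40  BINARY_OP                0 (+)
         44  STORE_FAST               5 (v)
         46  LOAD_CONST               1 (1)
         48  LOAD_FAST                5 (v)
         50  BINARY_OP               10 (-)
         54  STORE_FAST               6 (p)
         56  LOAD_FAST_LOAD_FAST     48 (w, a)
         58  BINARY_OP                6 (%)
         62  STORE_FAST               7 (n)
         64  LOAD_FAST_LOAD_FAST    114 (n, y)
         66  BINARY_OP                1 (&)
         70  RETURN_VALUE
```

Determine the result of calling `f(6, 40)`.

2

LOAD_FAST a → push 6. Stack: [6]
LOAD_CONST → push 1. Stack: [6, 1]
BINARY_OP >> → 6 >> 1 = 3. Stack: [3]
LOAD_FAST b → push 40. Stack: [3, 40]
BINARY_OP + → 3 + 40 = 43. Stack: [43]
STORE_FAST y → y=43. Stack: []
LOAD_CONST → push 7. Stack: [7]
LOAD_FAST y → push 43. Stack: [7, 43]
BINARY_OP + → 7 + 43 = 50. Stack: [50]
STORE_FAST w → w=50. Stack: []
LOAD_FAST y → push 43. Stack: [43]
LOAD_CONST → push 8. Stack: [43, 8]
BINARY_OP + → 43 + 8 = 51. Stack: [51]
STORE_FAST q → q=51. Stack: []
LOAD_FAST_LOAD_FAST a,q → push 6,51. Stack: [6, 51]
BINARY_OP + → 6 + 51 = 57. Stack: [57]
STORE_FAST v → v=57. Stack: []
LOAD_CONST → push 1. Stack: [1]
LOAD_FAST v → push 57. Stack: [1, 57]
BINARY_OP - → 1 - 57 = -56. Stack: [-56]
STORE_FAST p → p=-56. Stack: []
LOAD_FAST_LOAD_FAST w,a → push 50,6. Stack: [50, 6]
BINARY_OP % → 50 % 6 = 2. Stack: [2]
STORE_FAST n → n=2. Stack: []
LOAD_FAST_LOAD_FAST n,y → push 2,43. Stack: [2, 43]
BINARY_OP & → 2 & 43 = 2. Stack: [2]
RETURN_VALUE → return 2.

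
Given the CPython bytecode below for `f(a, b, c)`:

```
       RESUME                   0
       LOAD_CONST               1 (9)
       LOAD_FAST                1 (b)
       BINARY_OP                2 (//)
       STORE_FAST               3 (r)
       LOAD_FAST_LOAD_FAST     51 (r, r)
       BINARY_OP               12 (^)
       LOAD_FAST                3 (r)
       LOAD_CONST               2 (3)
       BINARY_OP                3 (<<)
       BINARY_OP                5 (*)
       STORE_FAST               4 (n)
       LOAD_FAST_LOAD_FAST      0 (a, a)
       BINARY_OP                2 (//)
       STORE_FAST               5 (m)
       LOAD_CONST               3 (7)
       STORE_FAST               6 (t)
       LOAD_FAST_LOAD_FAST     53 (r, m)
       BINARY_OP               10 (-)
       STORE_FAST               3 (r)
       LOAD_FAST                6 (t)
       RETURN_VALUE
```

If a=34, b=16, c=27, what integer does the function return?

7

LOAD_CONST → push 9. Stack: [9]
LOAD_FAST b → push 16. Stack: [9, 16]
BINARY_OP // → 9 // 16 = 0. Stack: [0]
STORE_FAST r → r=0. Stack: []
LOAD_FAST_LOAD_FAST r,r → push 0,0. Stack: [0, 0]
BINARY_OP ^ → 0 ^ 0 = 0. Stack: [0]
LOAD_FAST r → push 0. Stack: [0, 0]
LOAD_CONST → push 3. Stack: [0, 0, 3]
BINARY_OP << → 0 << 3 = 0. Stack: [0, 0]
BINARY_OP * → 0 * 0 = 0. Stack: [0]
STORE_FAST n → n=0. Stack: []
LOAD_FAST_LOAD_FAST a,a → push 34,34. Stack: [34, 34]
BINARY_OP // → 34 // 34 = 1. Stack: [1]
STORE_FAST m → m=1. Stack: []
LOAD_CONST → push 7. Stack: [7]
STORE_FAST t → t=7. Stack: []
LOAD_FAST_LOAD_FAST r,m → push 0,1. Stack: [0, 1]
BINARY_OP - → 0 - 1 = -1. Stack: [-1]
STORE_FAST r → r=-1. Stack: []
LOAD_FAST t → push 7. Stack: [7]
RETURN_VALUE → return 7.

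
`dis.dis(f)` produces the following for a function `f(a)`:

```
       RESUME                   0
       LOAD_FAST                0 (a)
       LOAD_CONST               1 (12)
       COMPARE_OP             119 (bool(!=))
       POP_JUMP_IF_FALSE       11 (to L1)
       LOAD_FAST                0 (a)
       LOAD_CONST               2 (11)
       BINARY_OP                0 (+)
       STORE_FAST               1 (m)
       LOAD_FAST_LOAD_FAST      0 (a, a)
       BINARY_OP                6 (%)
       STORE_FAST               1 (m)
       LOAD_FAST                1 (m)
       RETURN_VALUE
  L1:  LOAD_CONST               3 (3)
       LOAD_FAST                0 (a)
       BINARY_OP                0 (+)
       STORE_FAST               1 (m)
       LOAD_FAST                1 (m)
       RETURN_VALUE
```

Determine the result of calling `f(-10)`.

0

LOAD_FAST a → push -10. Stack: [-10]
LOAD_CONST → push 12. Stack: [-10, 12]
COMPARE_OP bool(!=) → -10 vs 12 = True. Stack: [True]
POP_JUMP_IF_FALSE → pop True; no jump. Stack: []
LOAD_FAST a → push -10. Stack: [-10]
LOAD_CONST → push 11. Stack: [-10, 11]
BINARY_OP + → -10 + 11 = 1. Stack: [1]
STORE_FAST m → m=1. Stack: []
LOAD_FAST_LOAD_FAST a,a → push -10,-10. Stack: [-10, -10]
BINARY_OP % → -10 % -10 = 0. Stack: [0]
STORE_FAST m → m=0. Stack: []
LOAD_FAST m → push 0. Stack: [0]
RETURN_VALUE → return 0.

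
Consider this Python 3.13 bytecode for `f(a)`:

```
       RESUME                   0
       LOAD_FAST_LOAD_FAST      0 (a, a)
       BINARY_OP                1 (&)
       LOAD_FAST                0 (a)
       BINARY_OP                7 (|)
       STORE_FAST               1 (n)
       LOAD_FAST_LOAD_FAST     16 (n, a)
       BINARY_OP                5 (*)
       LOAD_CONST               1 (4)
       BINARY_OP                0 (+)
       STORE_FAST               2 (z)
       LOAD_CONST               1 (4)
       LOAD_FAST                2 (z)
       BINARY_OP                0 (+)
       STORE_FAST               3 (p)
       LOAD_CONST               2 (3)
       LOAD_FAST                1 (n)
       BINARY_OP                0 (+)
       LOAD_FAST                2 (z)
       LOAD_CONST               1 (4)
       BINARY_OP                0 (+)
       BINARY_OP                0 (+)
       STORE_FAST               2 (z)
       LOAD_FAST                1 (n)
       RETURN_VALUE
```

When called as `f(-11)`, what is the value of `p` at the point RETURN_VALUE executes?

129

LOAD_FAST_LOAD_FAST a,a → push -11,-11. Stack: [-11, -11]
BINARY_OP & → -11 & -11 = -11. Stack: [-11]
LOAD_FAST a → push -11. Stack: [-11, -11]
BINARY_OP | → -11 | -11 = -11. Stack: [-11]
STORE_FAST n → n=-11. Stack: []
LOAD_FAST_LOAD_FAST n,a → push -11,-11. Stack: [-11, -11]
BINARY_OP * → -11 * -11 = 121. Stack: [121]
LOAD_CONST → push 4. Stack: [121, 4]
BINARY_OP + → 121 + 4 = 125. Stack: [125]
STORE_FAST z → z=125. Stack: []
LOAD_CONST → push 4. Stack: [4]
LOAD_FAST z → push 125. Stack: [4, 125]
BINARY_OP + → 4 + 125 = 129. Stack: [129]
STORE_FAST p → p=129. Stack: []
LOAD_CONST → push 3. Stack: [3]
LOAD_FAST n → push -11. Stack: [3, -11]
BINARY_OP + → 3 + -11 = -8. Stack: [-8]
LOAD_FAST z → push 125. Stack: [-8, 125]
LOAD_CONST → push 4. Stack: [-8, 125, 4]
BINARY_OP + → 125 + 4 = 129. Stack: [-8, 129]
BINARY_OP + → -8 + 129 = 121. Stack: [121]
STORE_FAST z → z=121. Stack: []
LOAD_FAST n → push -11. Stack: [-11]
RETURN_VALUE → return -11.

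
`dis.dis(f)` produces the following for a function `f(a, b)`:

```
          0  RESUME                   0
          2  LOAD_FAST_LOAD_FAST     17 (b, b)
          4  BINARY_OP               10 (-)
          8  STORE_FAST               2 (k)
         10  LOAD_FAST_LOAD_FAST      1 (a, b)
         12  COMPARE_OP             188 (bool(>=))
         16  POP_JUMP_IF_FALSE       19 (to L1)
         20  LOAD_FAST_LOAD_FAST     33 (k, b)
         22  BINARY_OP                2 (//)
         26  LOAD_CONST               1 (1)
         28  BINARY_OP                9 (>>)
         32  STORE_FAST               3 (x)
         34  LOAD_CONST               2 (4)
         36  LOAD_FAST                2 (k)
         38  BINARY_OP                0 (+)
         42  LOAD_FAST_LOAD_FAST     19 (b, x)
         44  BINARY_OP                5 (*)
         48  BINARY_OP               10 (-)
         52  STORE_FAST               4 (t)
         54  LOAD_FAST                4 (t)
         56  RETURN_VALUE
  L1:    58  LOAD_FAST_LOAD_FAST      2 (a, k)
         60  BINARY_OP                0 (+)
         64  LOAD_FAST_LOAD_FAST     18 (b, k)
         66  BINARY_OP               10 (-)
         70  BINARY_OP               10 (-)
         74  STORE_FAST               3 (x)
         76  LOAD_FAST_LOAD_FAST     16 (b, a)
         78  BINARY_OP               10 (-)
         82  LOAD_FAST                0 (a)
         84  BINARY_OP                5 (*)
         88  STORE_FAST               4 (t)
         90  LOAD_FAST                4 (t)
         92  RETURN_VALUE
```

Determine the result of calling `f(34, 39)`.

170

LOAD_FAST_LOAD_FAST b,b → push 39,39. Stack: [39, 39]
BINARY_OP - → 39 - 39 = 0. Stack: [0]
STORE_FAST k → k=0. Stack: []
LOAD_FAST_LOAD_FAST a,b → push 34,39. Stack: [34, 39]
COMPARE_OP bool(>=) → 34 vs 39 = False. Stack: [False]
POP_JUMP_IF_FALSE → pop False; jump. Stack: []
LOAD_FAST_LOAD_FAST a,k → push 34,0. Stack: [34, 0]
BINARY_OP + → 34 + 0 = 34. Stack: [34]
LOAD_FAST_LOAD_FAST b,k → push 39,0. Stack: [34, 39, 0]
BINARY_OP - → 39 - 0 = 39. Stack: [34, 39]
BINARY_OP - → 34 - 39 = -5. Stack: [-5]
STORE_FAST x → x=-5. Stack: []
LOAD_FAST_LOAD_FAST b,a → push 39,34. Stack: [39, 34]
BINARY_OP - → 39 - 34 = 5. Stack: [5]
LOAD_FAST a → push 34. Stack: [5, 34]
BINARY_OP * → 5 * 34 = 170. Stack: [170]
STORE_FAST t → t=170. Stack: []
LOAD_FAST t → push 170. Stack: [170]
RETURN_VALUE → return 170.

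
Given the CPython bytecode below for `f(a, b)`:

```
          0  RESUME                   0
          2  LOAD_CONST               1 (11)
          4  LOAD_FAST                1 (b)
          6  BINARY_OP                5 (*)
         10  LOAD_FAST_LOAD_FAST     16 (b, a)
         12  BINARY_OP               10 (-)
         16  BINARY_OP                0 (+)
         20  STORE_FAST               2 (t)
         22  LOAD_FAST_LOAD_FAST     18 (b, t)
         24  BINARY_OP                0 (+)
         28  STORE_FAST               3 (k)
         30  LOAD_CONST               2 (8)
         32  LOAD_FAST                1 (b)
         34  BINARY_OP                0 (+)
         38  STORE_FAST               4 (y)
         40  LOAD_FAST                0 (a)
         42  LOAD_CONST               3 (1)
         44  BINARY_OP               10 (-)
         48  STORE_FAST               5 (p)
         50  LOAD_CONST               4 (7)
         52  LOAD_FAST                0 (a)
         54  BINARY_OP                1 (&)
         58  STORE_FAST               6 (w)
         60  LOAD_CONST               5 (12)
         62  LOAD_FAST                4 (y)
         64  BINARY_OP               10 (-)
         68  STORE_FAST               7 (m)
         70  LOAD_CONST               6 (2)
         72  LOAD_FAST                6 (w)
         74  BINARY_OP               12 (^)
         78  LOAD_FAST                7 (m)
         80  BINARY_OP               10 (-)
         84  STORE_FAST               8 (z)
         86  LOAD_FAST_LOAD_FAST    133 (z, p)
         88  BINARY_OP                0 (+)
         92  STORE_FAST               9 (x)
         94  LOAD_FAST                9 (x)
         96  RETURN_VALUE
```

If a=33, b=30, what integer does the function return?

61

LOAD_CONST → push 11. Stack: [11]
LOAD_FAST b → push 30. Stack: [11, 30]
BINARY_OP * → 11 * 30 = 330. Stack: [330]
LOAD_FAST_LOAD_FAST b,a → push 30,33. Stack: [330, 30, 33]
BINARY_OP - → 30 - 33 = -3. Stack: [330, -3]
BINARY_OP + → 330 + -3 = 327. Stack: [327]
STORE_FAST t → t=327. Stack: []
LOAD_FAST_LOAD_FAST b,t → push 30,327. Stack: [30, 327]
BINARY_OP + → 30 + 327 = 357. Stack: [357]
STORE_FAST k → k=357. Stack: []
LOAD_CONST → push 8. Stack: [8]
LOAD_FAST b → push 30. Stack: [8, 30]
BINARY_OP + → 8 + 30 = 38. Stack: [38]
STORE_FAST y → y=38. Stack: []
LOAD_FAST a → push 33. Stack: [33]
LOAD_CONST → push 1. Stack: [33, 1]
BINARY_OP - → 33 - 1 = 32. Stack: [32]
STORE_FAST p → p=32. Stack: []
LOAD_CONST → push 7. Stack: [7]
LOAD_FAST a → push 33. Stack: [7, 33]
BINARY_OP & → 7 & 33 = 1. Stack: [1]
STORE_FAST w → w=1. Stack: []
LOAD_CONST → push 12. Stack: [12]
LOAD_FAST y → push 38. Stack: [12, 38]
BINARY_OP - → 12 - 38 = -26. Stack: [-26]
STORE_FAST m → m=-26. Stack: []
LOAD_CONST → push 2. Stack: [2]
LOAD_FAST w → push 1. Stack: [2, 1]
BINARY_OP ^ → 2 ^ 1 = 3. Stack: [3]
LOAD_FAST m → push -26. Stack: [3, -26]
BINARY_OP - → 3 - -26 = 29. Stack: [29]
STORE_FAST z → z=29. Stack: []
LOAD_FAST_LOAD_FAST z,p → push 29,32. Stack: [29, 32]
BINARY_OP + → 29 + 32 = 61. Stack: [61]
STORE_FAST x → x=61. Stack: []
LOAD_FAST x → push 61. Stack: [61]
RETURN_VALUE → return 61.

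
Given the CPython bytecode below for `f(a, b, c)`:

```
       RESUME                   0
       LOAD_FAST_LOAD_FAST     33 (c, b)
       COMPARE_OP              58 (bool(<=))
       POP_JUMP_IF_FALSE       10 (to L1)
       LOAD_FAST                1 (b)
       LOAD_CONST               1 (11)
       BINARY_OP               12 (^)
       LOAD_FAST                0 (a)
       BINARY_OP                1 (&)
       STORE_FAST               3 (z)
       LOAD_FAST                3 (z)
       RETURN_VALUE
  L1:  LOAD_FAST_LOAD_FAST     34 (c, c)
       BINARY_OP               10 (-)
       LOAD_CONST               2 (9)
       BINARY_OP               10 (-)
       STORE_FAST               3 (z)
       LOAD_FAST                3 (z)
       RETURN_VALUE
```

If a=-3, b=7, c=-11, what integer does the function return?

LOAD_FAST_LOAD_FAST c,b → push -11,7. Stack: [-11, 7]
COMPARE_OP bool(<=) → -11 vs 7 = True. Stack: [True]
POP_JUMP_IF_FALSE → pop True; no jump. Stack: []
LOAD_FAST b → push 7. Stack: [7]
LOAD_CONST → push 11. Stack: [7, 11]
BINARY_OP ^ → 7 ^ 11 = 12. Stack: [12]
LOAD_FAST a → push -3. Stack: [12, -3]
BINARY_OP & → 12 & -3 = 12. Stack: [12]
STORE_FAST z → z=12. Stack: []
LOAD_FAST z → push 12. Stack: [12]
RETURN_VALUE → return 12.

12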